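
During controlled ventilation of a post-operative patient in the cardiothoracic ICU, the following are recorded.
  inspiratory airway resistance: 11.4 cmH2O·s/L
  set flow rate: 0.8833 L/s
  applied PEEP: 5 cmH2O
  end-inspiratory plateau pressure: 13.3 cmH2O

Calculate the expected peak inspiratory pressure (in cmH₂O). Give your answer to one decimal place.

23.4

PIP = Pplat + Raw × flow = 13.3 + 11.4 × 0.8833 = 13.3 + 10.07 = 23.37 cmH2O.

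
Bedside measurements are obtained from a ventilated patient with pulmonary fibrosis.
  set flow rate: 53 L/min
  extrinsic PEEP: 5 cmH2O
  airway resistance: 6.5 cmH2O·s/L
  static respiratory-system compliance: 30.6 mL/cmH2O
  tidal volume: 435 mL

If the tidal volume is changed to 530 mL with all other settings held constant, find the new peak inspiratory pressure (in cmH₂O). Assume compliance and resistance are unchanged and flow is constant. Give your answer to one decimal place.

28.1

Flow: 53 L/min ÷ 60 = 0.8833 L/s.
PIP = Vt/C + R·V̇ + PEEP (constant-flow equation of motion).
Only the elastic term changes: ΔPIP = ΔVt / C = (530 − 435) / 30.6 = 3.105 cmH2O.
Original PIP = 435/30.6 + 6.5×0.8833 + 5 = 24.957 cmH2O; new PIP = 24.957 + (3.105) = 28.062 cmH2O.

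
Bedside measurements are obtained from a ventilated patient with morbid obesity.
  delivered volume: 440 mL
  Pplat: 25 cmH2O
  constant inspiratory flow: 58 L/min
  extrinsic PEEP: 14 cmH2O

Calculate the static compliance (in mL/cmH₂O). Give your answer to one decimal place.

40.0

Cstat = Vt / (Pplat − PEEP) = 440 / (25 − 14) = 440 / 11.0 = 40.0 mL/cmH2O.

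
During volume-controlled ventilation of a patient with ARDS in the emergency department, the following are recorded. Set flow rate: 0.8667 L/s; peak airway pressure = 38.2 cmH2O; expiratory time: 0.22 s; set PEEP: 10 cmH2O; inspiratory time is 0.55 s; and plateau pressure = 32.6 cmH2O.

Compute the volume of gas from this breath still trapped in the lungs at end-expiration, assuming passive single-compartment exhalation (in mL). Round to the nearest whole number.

95

Vt = flow × Ti = 0.8667 L/s × 0.55 s × 1000 mL/L = 476.69 mL.
R = (PIP − Pplat)/V̇ = (38.2 − 32.6) / 0.8667 = 5.6/0.8667 = 6.461 cmH2O·s/L.
C = Vt/(Pplat − PEEP) = 476.69 / (32.6 − 10) = 476.69/22.6 = 21.092 mL/cmH2O.
τ = R × C = 6.461 × 0.02109 L/cmH2O = 0.1363 s.
Fraction remaining = e^(−Te/τ) = e^(−0.22/0.1363) = 0.1991.
Trapped volume = 476.69 × 0.1991 = 94.909 mL.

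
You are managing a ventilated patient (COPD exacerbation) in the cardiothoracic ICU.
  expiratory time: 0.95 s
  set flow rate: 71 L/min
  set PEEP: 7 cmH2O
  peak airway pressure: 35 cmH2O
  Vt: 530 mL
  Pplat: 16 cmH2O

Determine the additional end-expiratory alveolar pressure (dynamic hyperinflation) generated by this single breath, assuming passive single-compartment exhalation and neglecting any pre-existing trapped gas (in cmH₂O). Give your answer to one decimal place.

3.3

Flow: 71 L/min ÷ 60 = 1.1833 L/s.
R = (PIP − Pplat)/V̇ = (35 − 16) / 1.1833 = 19.0/1.1833 = 16.057 cmH2O·s/L.
C = Vt/(Pplat − PEEP) = 530.0 / (16 − 7) = 530.0/9.0 = 58.889 mL/cmH2O.
τ = R × C = 16.057 × 0.05889 L/cmH2O = 0.9456 s.
Fraction remaining = e^(−Te/τ) = e^(−0.95/0.9456) = 0.3662; trapped volume = 530.0 × 0.3662 = 194.09 mL.
Additional alveolar pressure from trapping ≈ V_trapped / C = 194.09 / 58.889 = 3.296 cmH2O.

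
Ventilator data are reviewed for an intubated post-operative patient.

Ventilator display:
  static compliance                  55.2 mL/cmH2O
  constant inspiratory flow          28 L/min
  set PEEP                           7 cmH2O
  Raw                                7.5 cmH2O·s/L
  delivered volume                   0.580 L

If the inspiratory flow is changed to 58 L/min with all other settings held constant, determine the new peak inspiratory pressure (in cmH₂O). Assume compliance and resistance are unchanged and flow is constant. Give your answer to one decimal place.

24.8

Flow: 28 L/min ÷ 60 = 0.4667 L/s.
New flow: 58 L/min ÷ 60 = 0.9667 L/s.
PIP = Vt/C + R·V̇ + PEEP (constant-flow equation of motion).
Only the resistive term changes: ΔPIP = R × ΔV̇ = 7.5 × (0.9667 − 0.4667) = 7.5 × 0.5 = 3.75 cmH2O.
Original PIP = 580/55.2 + 7.5×0.4667 + 7 = 21.007 cmH2O; new PIP = 21.007 + (3.75) = 24.757 cmH2O.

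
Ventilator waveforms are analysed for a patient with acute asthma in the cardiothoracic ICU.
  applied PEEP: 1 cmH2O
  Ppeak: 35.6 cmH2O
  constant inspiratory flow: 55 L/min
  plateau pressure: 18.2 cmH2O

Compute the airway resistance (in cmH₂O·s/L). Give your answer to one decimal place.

19.0

Flow: 55 L/min ÷ 60 = 0.9167 L/s.
Raw = (PIP − Pplat) / flow = (35.6 − 18.2) / 0.9167 = 17.4 / 0.9167 = 18.981 cmH2O·s/L.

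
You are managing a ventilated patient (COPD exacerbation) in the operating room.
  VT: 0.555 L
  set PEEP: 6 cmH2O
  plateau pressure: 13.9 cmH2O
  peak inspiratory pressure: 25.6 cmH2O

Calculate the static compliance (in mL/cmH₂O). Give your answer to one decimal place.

Cstat = Vt / (Pplat − PEEP) = 555 / (13.9 − 6) = 555 / 7.9 = 70.253 mL/cmH2O.

70.3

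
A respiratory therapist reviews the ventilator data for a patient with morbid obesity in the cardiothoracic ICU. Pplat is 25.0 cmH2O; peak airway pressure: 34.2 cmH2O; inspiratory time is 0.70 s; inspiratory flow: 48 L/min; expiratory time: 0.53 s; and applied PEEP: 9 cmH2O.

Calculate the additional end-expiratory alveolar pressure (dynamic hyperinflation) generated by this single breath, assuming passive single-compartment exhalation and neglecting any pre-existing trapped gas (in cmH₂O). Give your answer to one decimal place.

4.3

Flow: 48 L/min ÷ 60 = 0.8 L/s.
Vt = flow × Ti = 0.8 L/s × 0.70 s × 1000 mL/L = 560.0 mL.
R = (PIP − Pplat)/V̇ = (34.2 − 25.0) / 0.8 = 9.2/0.8 = 11.5 cmH2O·s/L.
C = Vt/(Pplat − PEEP) = 560.0 / (25.0 − 9) = 560.0/16.0 = 35.0 mL/cmH2O.
τ = R × C = 11.5 × 0.035 L/cmH2O = 0.4025 s.
Fraction remaining = e^(−Te/τ) = e^(−0.53/0.4025) = 0.268; trapped volume = 560.0 × 0.268 = 150.08 mL.
Additional alveolar pressure from trapping ≈ V_trapped / C = 150.08 / 35.0 = 4.288 cmH2O.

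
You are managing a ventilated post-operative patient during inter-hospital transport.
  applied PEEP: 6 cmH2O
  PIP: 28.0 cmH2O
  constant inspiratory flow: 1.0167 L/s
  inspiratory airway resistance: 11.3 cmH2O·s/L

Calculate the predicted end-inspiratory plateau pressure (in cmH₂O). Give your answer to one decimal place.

16.5

Pplat = PIP − Raw × flow = 28.0 − 11.3 × 1.0167 = 28.0 − 11.489 = 16.511 cmH2O.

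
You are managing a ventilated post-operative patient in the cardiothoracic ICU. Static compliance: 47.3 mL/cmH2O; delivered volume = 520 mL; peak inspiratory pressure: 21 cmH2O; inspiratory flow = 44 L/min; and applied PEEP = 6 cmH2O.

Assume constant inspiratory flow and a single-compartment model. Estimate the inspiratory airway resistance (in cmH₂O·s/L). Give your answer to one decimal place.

5.5

Flow: 44 L/min ÷ 60 = 0.7333 L/s.
Equation of motion (constant flow): PIP = Vt/C + R·V̇ + PEEP.
R·V̇ = PIP − Vt/C − PEEP = 21 − 520/47.3 − 6 = 21 − 10.994 − 6 = 4.006 cmH2O.
R = 4.006 / 0.7333 = 5.463 cmH2O·s/L.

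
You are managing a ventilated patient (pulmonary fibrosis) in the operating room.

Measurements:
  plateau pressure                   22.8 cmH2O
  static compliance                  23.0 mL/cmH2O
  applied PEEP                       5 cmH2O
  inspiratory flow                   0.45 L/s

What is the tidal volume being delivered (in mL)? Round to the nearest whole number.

409

Vt = Cstat × (Pplat − PEEP) = 23.0 × (22.8 − 5) = 23.0 × 17.8 = 409.4 mL.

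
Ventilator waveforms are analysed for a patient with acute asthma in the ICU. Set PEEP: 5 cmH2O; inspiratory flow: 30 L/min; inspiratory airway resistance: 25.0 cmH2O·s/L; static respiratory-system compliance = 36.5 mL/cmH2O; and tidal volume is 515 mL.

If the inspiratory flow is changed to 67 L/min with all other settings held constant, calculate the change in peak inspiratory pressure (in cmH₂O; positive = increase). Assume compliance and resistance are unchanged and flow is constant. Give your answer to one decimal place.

15.4

Flow: 30 L/min ÷ 60 = 0.5 L/s.
New flow: 67 L/min ÷ 60 = 1.1167 L/s.
PIP = Vt/C + R·V̇ + PEEP (constant-flow equation of motion).
Only the resistive term changes: ΔPIP = R × ΔV̇ = 25.0 × (1.1167 − 0.5) = 25.0 × 0.6167 = 15.418 cmH2O.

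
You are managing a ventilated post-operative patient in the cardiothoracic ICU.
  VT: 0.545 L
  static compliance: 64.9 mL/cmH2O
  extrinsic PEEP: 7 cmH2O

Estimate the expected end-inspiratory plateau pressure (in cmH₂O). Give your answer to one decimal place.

15.4

Pplat = PEEP + Vt / Cstat = 7 + 545 / 64.9 = 7 + 8.398 = 15.398 cmH2O.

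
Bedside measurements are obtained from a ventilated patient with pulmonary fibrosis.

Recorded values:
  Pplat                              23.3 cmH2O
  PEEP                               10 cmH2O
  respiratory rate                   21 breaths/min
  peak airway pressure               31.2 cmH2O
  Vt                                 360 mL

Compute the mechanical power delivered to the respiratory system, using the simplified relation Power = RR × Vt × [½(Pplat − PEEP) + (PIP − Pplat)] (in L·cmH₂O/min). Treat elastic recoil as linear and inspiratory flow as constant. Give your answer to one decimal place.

110.0

Per-breath work = Vt × [½(Pplat−PEEP) + (PIP−Pplat)] = 0.360 × [0.5×13.3 + 7.9] = 0.360 × 14.55 = 5.238 L·cmH2O.
Power = 21 × 5.238 = 110.0 L·cmH2O/min.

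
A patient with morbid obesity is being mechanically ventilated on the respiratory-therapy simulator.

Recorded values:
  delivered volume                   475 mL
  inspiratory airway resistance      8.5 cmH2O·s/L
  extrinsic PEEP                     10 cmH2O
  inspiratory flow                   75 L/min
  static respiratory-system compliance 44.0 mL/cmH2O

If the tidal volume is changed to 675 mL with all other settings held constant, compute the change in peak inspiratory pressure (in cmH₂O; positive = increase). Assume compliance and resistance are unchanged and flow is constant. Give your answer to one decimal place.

PIP = Vt/C + R·V̇ + PEEP (constant-flow equation of motion).
Only the elastic term changes: ΔPIP = ΔVt / C = (675 − 475) / 44.0 = 4.545 cmH2O.

4.5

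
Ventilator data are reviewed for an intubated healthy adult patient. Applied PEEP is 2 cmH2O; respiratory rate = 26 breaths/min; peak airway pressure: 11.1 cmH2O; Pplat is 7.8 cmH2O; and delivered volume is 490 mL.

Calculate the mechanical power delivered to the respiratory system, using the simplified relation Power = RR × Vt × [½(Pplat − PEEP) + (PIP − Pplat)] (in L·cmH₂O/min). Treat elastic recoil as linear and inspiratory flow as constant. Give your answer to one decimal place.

Per-breath work = Vt × [½(Pplat−PEEP) + (PIP−Pplat)] = 0.490 × [0.5×5.8 + 3.3] = 0.490 × 6.2 = 3.038 L·cmH2O.
Power = 26 × 3.038 = 78.988 L·cmH2O/min.

79.0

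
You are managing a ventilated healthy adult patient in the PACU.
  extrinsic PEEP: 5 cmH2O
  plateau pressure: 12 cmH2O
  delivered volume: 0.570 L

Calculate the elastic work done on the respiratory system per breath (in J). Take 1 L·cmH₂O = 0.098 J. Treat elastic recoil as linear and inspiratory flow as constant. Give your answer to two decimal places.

Elastic work ≈ ½ × (Pplat − PEEP) × Vt = 0.5 × (12 − 5) × 0.570 L = 0.5 × 7.0 × 0.570 = 1.995 L·cmH2O.
× 0.098 J/(L·cmH2O) → 0.1955 J.

0.20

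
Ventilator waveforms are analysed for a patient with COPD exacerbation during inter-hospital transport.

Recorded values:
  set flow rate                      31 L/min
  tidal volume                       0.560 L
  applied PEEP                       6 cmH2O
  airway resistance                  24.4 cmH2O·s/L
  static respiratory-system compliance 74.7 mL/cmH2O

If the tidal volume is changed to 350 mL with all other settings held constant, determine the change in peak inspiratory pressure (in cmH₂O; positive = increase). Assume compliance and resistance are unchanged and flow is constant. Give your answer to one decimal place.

PIP = Vt/C + R·V̇ + PEEP (constant-flow equation of motion).
Only the elastic term changes: ΔPIP = ΔVt / C = (350 − 560) / 74.7 = -2.811 cmH2O.

-2.8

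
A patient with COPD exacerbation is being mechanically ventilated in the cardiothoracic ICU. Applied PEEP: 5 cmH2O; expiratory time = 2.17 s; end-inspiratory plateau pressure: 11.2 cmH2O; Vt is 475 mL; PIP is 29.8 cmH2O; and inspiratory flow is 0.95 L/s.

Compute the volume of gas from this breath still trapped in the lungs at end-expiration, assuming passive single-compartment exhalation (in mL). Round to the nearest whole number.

R = (PIP − Pplat)/V̇ = (29.8 − 11.2) / 0.95 = 18.6/0.95 = 19.579 cmH2O·s/L.
C = Vt/(Pplat − PEEP) = 475.0 / (11.2 − 5) = 475.0/6.2 = 76.613 mL/cmH2O.
τ = R × C = 19.579 × 0.07661 L/cmH2O = 1.5 s.
Fraction remaining = e^(−Te/τ) = e^(−2.17/1.5) = 0.2354.
Trapped volume = 475.0 × 0.2354 = 111.82 mL.

112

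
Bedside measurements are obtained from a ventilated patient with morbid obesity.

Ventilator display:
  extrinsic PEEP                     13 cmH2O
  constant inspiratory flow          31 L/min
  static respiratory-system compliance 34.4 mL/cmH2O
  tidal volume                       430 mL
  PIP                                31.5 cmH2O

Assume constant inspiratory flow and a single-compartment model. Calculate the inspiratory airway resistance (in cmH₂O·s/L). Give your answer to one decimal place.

11.6

Flow: 31 L/min ÷ 60 = 0.5167 L/s.
Equation of motion (constant flow): PIP = Vt/C + R·V̇ + PEEP.
R·V̇ = PIP − Vt/C − PEEP = 31.5 − 430/34.4 − 13 = 31.5 − 12.5 − 13 = 6.0 cmH2O.
R = 6.0 / 0.5167 = 11.612 cmH2O·s/L.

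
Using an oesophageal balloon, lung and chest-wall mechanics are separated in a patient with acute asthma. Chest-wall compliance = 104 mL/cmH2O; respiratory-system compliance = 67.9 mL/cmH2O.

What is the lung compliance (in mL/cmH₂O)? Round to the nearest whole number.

1/CL = 1/Crs − 1/Ccw.
1/CL = 1/67.9 − 1/104 = 0.005112.
CL = 195.62 mL/cmH2O.

196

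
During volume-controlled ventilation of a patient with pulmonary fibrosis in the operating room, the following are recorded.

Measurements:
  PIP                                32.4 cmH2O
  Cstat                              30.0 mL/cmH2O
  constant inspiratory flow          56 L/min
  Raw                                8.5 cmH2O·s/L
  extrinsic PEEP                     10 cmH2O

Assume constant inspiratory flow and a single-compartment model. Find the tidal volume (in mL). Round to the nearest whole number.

434

Flow: 56 L/min ÷ 60 = 0.9333 L/s.
Equation of motion (constant flow): PIP = Vt/C + R·V̇ + PEEP.
Vt/C = PIP − R·V̇ − PEEP = 32.4 − 7.933 − 10 = 14.467 cmH2O.
Vt = C × 14.467 = 30.0 × 14.467 = 434.01 mL.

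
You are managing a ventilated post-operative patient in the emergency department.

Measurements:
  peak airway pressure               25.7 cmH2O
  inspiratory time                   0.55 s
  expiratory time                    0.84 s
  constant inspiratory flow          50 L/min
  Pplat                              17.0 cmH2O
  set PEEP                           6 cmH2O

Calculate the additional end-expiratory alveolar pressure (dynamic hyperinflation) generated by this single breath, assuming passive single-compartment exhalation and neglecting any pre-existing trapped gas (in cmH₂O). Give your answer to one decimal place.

Flow: 50 L/min ÷ 60 = 0.8333 L/s.
Vt = flow × Ti = 0.8333 L/s × 0.55 s × 1000 mL/L = 458.32 mL.
R = (PIP − Pplat)/V̇ = (25.7 − 17.0) / 0.8333 = 8.7/0.8333 = 10.44 cmH2O·s/L.
C = Vt/(Pplat − PEEP) = 458.32 / (17.0 − 6) = 458.32/11.0 = 41.665 mL/cmH2O.
τ = R × C = 10.44 × 0.04167 L/cmH2O = 0.435 s.
Fraction remaining = e^(−Te/τ) = e^(−0.84/0.435) = 0.145; trapped volume = 458.32 × 0.145 = 66.456 mL.
Additional alveolar pressure from trapping ≈ V_trapped / C = 66.456 / 41.665 = 1.595 cmH2O.

1.6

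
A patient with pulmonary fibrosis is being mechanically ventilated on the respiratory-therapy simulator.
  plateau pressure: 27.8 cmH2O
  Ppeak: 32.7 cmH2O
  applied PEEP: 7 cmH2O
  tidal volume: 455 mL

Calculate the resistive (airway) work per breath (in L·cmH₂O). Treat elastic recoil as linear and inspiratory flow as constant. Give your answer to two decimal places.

2.23

With constant inspiratory flow the resistive pressure is constant at PIP − Pplat = 32.7 − 27.8 = 4.9 cmH2O, so resistive work = 4.9 × 0.455 = 2.23 L·cmH2O.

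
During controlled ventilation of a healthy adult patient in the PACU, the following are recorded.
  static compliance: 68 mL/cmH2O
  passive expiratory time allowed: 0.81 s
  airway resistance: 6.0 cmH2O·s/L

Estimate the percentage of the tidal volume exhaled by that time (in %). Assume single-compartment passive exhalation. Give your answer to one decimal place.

τ = R × C = 6.0 × 68 mL/cmH2O = 6.0 × 0.068 L/cmH2O = 0.408 s.
Passive exhalation: V(t)/V₀ = e^(−t/τ) = e^(−0.81/0.408) = 0.1373.
Fraction exhaled = 1 − 0.1373 = 0.8627 → 86.27%.

86.3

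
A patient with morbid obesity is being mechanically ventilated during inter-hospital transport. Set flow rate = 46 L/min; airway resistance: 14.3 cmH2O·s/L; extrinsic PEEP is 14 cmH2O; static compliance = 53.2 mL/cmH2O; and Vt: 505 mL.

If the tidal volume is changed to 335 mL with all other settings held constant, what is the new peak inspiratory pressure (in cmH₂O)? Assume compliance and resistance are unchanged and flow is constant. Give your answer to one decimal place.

Flow: 46 L/min ÷ 60 = 0.7667 L/s.
PIP = Vt/C + R·V̇ + PEEP (constant-flow equation of motion).
Only the elastic term changes: ΔPIP = ΔVt / C = (335 − 505) / 53.2 = -3.195 cmH2O.
Original PIP = 505/53.2 + 14.3×0.7667 + 14 = 34.456 cmH2O; new PIP = 34.456 + (-3.195) = 31.261 cmH2O.

31.3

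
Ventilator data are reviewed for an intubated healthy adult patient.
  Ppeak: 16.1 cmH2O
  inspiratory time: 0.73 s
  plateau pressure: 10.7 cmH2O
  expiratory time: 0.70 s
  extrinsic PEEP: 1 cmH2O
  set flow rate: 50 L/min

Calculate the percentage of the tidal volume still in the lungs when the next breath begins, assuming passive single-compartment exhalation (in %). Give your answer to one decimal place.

Flow: 50 L/min ÷ 60 = 0.8333 L/s.
Vt = flow × Ti = 0.8333 L/s × 0.73 s × 1000 mL/L = 608.31 mL.
R = (PIP − Pplat)/V̇ = (16.1 − 10.7) / 0.8333 = 5.4/0.8333 = 6.48 cmH2O·s/L.
C = Vt/(Pplat − PEEP) = 608.31 / (10.7 − 1) = 608.31/9.7 = 62.712 mL/cmH2O.
τ = R × C = 6.48 × 0.06271 L/cmH2O = 0.4064 s.
Fraction remaining at end-expiration = e^(−Te/τ) = e^(−0.70/0.4064) = 0.1786 → 17.86%.

17.9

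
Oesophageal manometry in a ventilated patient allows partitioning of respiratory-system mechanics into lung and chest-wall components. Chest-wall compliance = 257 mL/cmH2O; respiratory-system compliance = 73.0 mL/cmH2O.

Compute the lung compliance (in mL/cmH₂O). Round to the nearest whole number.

102

1/CL = 1/Crs − 1/Ccw.
1/CL = 1/73.0 − 1/257 = 0.009808.
CL = 101.96 mL/cmH2O.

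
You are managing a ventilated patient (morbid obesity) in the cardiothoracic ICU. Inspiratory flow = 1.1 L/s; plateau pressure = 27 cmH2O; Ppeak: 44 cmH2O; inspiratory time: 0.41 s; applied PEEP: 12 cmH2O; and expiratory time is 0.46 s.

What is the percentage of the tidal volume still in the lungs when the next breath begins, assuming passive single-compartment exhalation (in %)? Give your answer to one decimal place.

37.2

Vt = flow × Ti = 1.1 L/s × 0.41 s × 1000 mL/L = 451.0 mL.
R = (PIP − Pplat)/V̇ = (44 − 27) / 1.1 = 17.0/1.1 = 15.455 cmH2O·s/L.
C = Vt/(Pplat − PEEP) = 451.0 / (27 − 12) = 451.0/15.0 = 30.067 mL/cmH2O.
τ = R × C = 15.455 × 0.03007 L/cmH2O = 0.4647 s.
Fraction remaining at end-expiration = e^(−Te/τ) = e^(−0.46/0.4647) = 0.3716 → 37.16%.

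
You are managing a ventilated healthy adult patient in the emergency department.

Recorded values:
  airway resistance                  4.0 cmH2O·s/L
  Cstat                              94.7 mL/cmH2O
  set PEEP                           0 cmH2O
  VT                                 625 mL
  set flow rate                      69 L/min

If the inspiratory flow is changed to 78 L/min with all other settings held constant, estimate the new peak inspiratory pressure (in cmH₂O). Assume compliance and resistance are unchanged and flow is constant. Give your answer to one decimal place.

Flow: 69 L/min ÷ 60 = 1.15 L/s.
New flow: 78 L/min ÷ 60 = 1.3 L/s.
PIP = Vt/C + R·V̇ + PEEP (constant-flow equation of motion).
Only the resistive term changes: ΔPIP = R × ΔV̇ = 4.0 × (1.3 − 1.15) = 4.0 × 0.15 = 0.6 cmH2O.
Original PIP = 625/94.7 + 4.0×1.15 + 0 = 11.2 cmH2O; new PIP = 11.2 + (0.6) = 11.8 cmH2O.

11.8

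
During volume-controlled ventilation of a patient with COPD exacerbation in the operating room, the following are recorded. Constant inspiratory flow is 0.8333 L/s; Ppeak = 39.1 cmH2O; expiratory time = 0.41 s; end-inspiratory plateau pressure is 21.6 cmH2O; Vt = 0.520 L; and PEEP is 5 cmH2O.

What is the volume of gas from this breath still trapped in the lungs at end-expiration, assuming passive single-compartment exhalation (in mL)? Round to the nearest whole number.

279

R = (PIP − Pplat)/V̇ = (39.1 − 21.6) / 0.8333 = 17.5/0.8333 = 21.001 cmH2O·s/L.
C = Vt/(Pplat − PEEP) = 520.0 / (21.6 − 5) = 520.0/16.6 = 31.325 mL/cmH2O.
τ = R × C = 21.001 × 0.03133 L/cmH2O = 0.658 s.
Fraction remaining = e^(−Te/τ) = e^(−0.41/0.658) = 0.5363.
Trapped volume = 520.0 × 0.5363 = 278.88 mL.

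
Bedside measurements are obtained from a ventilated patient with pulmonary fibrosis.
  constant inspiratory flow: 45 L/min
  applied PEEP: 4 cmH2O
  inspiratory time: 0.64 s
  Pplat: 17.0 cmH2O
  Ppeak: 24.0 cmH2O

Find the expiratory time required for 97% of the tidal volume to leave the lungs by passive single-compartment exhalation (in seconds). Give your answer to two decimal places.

Flow: 45 L/min ÷ 60 = 0.75 L/s.
Vt = flow × Ti = 0.75 L/s × 0.64 s × 1000 mL/L = 480.0 mL.
R = (PIP − Pplat)/V̇ = (24.0 − 17.0) / 0.75 = 7.0/0.75 = 9.333 cmH2O·s/L.
C = Vt/(Pplat − PEEP) = 480.0 / (17.0 − 4) = 480.0/13.0 = 36.923 mL/cmH2O.
τ = R × C = 9.333 × 0.03692 L/cmH2O = 0.3446 s.
t = −τ·ln(1 − 0.97) = −0.3446·ln(0.03) = 1.208 s.

1.21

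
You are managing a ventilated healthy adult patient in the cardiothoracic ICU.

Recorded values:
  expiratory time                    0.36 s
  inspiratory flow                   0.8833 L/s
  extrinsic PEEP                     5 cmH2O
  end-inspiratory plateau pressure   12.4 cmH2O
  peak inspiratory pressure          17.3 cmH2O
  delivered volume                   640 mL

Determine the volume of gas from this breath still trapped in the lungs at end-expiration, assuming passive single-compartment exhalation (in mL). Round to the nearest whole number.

302

R = (PIP − Pplat)/V̇ = (17.3 − 12.4) / 0.8833 = 4.9/0.8833 = 5.547 cmH2O·s/L.
C = Vt/(Pplat − PEEP) = 640.0 / (12.4 − 5) = 640.0/7.4 = 86.486 mL/cmH2O.
τ = R × C = 5.547 × 0.08649 L/cmH2O = 0.4798 s.
Fraction remaining = e^(−Te/τ) = e^(−0.36/0.4798) = 0.4722.
Trapped volume = 640.0 × 0.4722 = 302.21 mL.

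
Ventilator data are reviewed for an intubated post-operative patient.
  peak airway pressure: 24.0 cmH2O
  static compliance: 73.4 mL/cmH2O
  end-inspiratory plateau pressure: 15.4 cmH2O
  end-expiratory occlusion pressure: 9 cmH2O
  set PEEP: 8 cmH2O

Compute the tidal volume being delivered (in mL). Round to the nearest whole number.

470

End-expiratory occlusion gives total PEEP = 9 cmH2O (intrinsic PEEP = 9 − 8 = 1). Use total PEEP for the elastic gradient.
Vt = Cstat × (Pplat − PEEPtotal) = 73.4 × (15.4 − 9) = 73.4 × 6.4 = 469.76 mL.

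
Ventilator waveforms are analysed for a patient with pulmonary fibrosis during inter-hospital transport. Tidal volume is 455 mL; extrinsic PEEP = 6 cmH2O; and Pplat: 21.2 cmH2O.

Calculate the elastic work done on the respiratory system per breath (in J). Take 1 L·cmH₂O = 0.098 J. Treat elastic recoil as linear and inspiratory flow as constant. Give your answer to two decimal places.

Elastic work ≈ ½ × (Pplat − PEEP) × Vt = 0.5 × (21.2 − 6) × 0.455 L = 0.5 × 15.2 × 0.455 = 3.458 L·cmH2O.
× 0.098 J/(L·cmH2O) → 0.3389 J.

0.34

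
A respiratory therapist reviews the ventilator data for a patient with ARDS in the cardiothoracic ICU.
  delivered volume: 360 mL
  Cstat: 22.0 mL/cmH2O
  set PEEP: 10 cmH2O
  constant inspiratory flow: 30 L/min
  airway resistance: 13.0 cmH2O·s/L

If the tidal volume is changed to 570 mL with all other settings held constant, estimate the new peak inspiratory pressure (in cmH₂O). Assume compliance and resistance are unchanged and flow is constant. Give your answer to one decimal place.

Flow: 30 L/min ÷ 60 = 0.5 L/s.
PIP = Vt/C + R·V̇ + PEEP (constant-flow equation of motion).
Only the elastic term changes: ΔPIP = ΔVt / C = (570 − 360) / 22.0 = 9.545 cmH2O.
Original PIP = 360/22.0 + 13.0×0.5 + 10 = 32.864 cmH2O; new PIP = 32.864 + (9.545) = 42.409 cmH2O.

42.4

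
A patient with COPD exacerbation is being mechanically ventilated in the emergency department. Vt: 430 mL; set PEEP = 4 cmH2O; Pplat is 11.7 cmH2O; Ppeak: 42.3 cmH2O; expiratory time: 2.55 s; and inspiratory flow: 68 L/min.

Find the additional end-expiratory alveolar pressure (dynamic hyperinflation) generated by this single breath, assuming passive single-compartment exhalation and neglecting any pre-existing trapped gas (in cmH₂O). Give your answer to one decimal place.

1.4

Flow: 68 L/min ÷ 60 = 1.1333 L/s.
R = (PIP − Pplat)/V̇ = (42.3 − 11.7) / 1.1333 = 30.6/1.1333 = 27.001 cmH2O·s/L.
C = Vt/(Pplat − PEEP) = 430.0 / (11.7 − 4) = 430.0/7.7 = 55.844 mL/cmH2O.
τ = R × C = 27.001 × 0.05584 L/cmH2O = 1.508 s.
Fraction remaining = e^(−Te/τ) = e^(−2.55/1.508) = 0.1843; trapped volume = 430.0 × 0.1843 = 79.249 mL.
Additional alveolar pressure from trapping ≈ V_trapped / C = 79.249 / 55.844 = 1.419 cmH2O.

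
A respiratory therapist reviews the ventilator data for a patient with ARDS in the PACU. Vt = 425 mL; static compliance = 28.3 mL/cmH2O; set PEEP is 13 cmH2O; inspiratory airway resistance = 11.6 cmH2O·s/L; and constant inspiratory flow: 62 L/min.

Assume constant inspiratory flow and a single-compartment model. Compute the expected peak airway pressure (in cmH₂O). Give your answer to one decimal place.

Flow: 62 L/min ÷ 60 = 1.0333 L/s.
Equation of motion (constant flow): PIP = Vt/C + R·V̇ + PEEP.
PIP = 425/28.3 + 11.6×1.0333 + 13 = 15.018 + 11.986 + 13 = 40.004 cmH2O.

40.0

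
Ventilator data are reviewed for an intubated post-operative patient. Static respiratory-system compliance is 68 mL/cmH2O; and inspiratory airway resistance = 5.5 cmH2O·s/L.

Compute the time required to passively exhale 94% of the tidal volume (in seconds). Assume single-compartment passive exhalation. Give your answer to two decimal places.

1.05

τ = R × C = 5.5 × 68 mL/cmH2O = 5.5 × 0.068 L/cmH2O = 0.374 s.
Exhaled fraction f = 1 − e^(−t/τ) → t = −τ·ln(1 − f) = −0.374·ln(0.06) = 1.052 s.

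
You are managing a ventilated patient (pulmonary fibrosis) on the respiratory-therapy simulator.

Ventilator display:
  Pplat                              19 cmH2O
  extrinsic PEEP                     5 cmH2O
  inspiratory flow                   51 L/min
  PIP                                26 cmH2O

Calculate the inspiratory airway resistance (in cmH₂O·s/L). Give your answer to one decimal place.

8.2

Flow: 51 L/min ÷ 60 = 0.85 L/s.
Raw = (PIP − Pplat) / flow = (26 − 19) / 0.85 = 7.0 / 0.85 = 8.235 cmH2O·s/L.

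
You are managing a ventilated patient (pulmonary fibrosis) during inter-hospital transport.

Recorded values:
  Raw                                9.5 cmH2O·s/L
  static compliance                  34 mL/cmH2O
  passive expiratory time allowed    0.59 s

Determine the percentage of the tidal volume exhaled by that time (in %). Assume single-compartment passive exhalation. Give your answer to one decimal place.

τ = R × C = 9.5 × 34 mL/cmH2O = 9.5 × 0.034 L/cmH2O = 0.323 s.
Passive exhalation: V(t)/V₀ = e^(−t/τ) = e^(−0.59/0.323) = 0.161.
Fraction exhaled = 1 − 0.161 = 0.839 → 83.9%.

83.9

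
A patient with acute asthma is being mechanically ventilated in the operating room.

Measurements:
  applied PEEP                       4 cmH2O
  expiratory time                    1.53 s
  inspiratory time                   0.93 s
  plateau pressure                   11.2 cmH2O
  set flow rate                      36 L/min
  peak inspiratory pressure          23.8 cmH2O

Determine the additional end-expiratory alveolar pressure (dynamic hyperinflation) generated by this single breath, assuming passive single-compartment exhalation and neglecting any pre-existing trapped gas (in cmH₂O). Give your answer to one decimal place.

Flow: 36 L/min ÷ 60 = 0.6 L/s.
Vt = flow × Ti = 0.6 L/s × 0.93 s × 1000 mL/L = 558.0 mL.
R = (PIP − Pplat)/V̇ = (23.8 − 11.2) / 0.6 = 12.6/0.6 = 21.0 cmH2O·s/L.
C = Vt/(Pplat − PEEP) = 558.0 / (11.2 − 4) = 558.0/7.2 = 77.5 mL/cmH2O.
τ = R × C = 21.0 × 0.0775 L/cmH2O = 1.628 s.
Fraction remaining = e^(−Te/τ) = e^(−1.53/1.628) = 0.3907; trapped volume = 558.0 × 0.3907 = 218.01 mL.
Additional alveolar pressure from trapping ≈ V_trapped / C = 218.01 / 77.5 = 2.813 cmH2O.

2.8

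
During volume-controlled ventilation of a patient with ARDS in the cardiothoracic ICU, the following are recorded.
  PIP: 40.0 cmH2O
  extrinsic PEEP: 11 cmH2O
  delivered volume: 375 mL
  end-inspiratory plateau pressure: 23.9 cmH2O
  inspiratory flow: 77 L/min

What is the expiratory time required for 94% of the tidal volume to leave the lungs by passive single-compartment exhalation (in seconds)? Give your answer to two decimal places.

1.03

Flow: 77 L/min ÷ 60 = 1.2833 L/s.
R = (PIP − Pplat)/V̇ = (40.0 − 23.9) / 1.2833 = 16.1/1.2833 = 12.546 cmH2O·s/L.
C = Vt/(Pplat − PEEP) = 375.0 / (23.9 − 11) = 375.0/12.9 = 29.07 mL/cmH2O.
τ = R × C = 12.546 × 0.02907 L/cmH2O = 0.3647 s.
t = −τ·ln(1 − 0.94) = −0.3647·ln(0.06) = 1.026 s.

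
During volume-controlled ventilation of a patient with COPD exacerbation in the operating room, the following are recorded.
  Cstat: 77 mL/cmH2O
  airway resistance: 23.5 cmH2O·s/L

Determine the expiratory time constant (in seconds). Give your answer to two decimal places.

τ = R × C = 23.5 × 77 mL/cmH2O = 23.5 × 0.077 L/cmH2O = 1.81 s.

1.81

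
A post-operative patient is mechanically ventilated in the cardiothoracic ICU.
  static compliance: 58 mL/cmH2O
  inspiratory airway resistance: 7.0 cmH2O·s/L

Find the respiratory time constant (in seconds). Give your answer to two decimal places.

τ = R × C = 7.0 × 58 mL/cmH2O = 7.0 × 0.058 L/cmH2O = 0.406 s.

0.41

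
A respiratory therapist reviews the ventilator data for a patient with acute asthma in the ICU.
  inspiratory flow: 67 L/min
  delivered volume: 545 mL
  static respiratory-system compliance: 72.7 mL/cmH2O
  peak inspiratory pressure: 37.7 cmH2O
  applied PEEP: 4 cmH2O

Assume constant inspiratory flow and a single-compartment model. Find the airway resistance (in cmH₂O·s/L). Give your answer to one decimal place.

23.5

Flow: 67 L/min ÷ 60 = 1.1167 L/s.
Equation of motion (constant flow): PIP = Vt/C + R·V̇ + PEEP.
R·V̇ = PIP − Vt/C − PEEP = 37.7 − 545/72.7 − 4 = 37.7 − 7.497 − 4 = 26.203 cmH2O.
R = 26.203 / 1.1167 = 23.465 cmH2O·s/L.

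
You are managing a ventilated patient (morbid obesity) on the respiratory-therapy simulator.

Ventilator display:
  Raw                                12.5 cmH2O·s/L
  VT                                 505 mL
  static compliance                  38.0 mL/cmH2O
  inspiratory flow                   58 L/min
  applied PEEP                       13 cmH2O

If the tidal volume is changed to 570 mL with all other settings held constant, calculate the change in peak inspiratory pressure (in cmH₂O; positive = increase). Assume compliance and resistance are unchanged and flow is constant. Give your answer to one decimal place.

PIP = Vt/C + R·V̇ + PEEP (constant-flow equation of motion).
Only the elastic term changes: ΔPIP = ΔVt / C = (570 − 505) / 38.0 = 1.711 cmH2O.

1.7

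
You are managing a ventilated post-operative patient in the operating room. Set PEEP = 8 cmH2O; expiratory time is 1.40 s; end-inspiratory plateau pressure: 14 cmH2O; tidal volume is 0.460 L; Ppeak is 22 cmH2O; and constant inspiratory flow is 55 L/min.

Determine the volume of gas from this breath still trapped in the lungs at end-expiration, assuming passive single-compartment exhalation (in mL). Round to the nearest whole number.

57

Flow: 55 L/min ÷ 60 = 0.9167 L/s.
R = (PIP − Pplat)/V̇ = (22 − 14) / 0.9167 = 8.0/0.9167 = 8.727 cmH2O·s/L.
C = Vt/(Pplat − PEEP) = 460.0 / (14 − 8) = 460.0/6.0 = 76.667 mL/cmH2O.
τ = R × C = 8.727 × 0.07667 L/cmH2O = 0.6691 s.
Fraction remaining = e^(−Te/τ) = e^(−1.40/0.6691) = 0.1234.
Trapped volume = 460.0 × 0.1234 = 56.764 mL.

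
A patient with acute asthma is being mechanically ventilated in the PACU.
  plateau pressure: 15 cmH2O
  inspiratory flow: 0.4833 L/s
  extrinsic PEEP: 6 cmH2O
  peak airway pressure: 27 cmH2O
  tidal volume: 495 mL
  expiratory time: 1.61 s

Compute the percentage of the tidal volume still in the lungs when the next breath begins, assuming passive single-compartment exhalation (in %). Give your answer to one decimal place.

30.8

R = (PIP − Pplat)/V̇ = (27 − 15) / 0.4833 = 12.0/0.4833 = 24.829 cmH2O·s/L.
C = Vt/(Pplat − PEEP) = 495.0 / (15 − 6) = 495.0/9.0 = 55.0 mL/cmH2O.
τ = R × C = 24.829 × 0.055 L/cmH2O = 1.366 s.
Fraction remaining at end-expiration = e^(−Te/τ) = e^(−1.61/1.366) = 0.3077 → 30.77%.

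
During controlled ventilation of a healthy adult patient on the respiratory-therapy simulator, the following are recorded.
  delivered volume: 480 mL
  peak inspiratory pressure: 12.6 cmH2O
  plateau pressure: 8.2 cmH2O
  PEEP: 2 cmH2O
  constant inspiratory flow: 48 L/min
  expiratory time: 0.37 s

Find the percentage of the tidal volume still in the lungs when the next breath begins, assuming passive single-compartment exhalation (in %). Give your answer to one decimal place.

41.9

Flow: 48 L/min ÷ 60 = 0.8 L/s.
R = (PIP − Pplat)/V̇ = (12.6 − 8.2) / 0.8 = 4.4/0.8 = 5.5 cmH2O·s/L.
C = Vt/(Pplat − PEEP) = 480.0 / (8.2 − 2) = 480.0/6.2 = 77.419 mL/cmH2O.
τ = R × C = 5.5 × 0.07742 L/cmH2O = 0.4258 s.
Fraction remaining at end-expiration = e^(−Te/τ) = e^(−0.37/0.4258) = 0.4194 → 41.94%.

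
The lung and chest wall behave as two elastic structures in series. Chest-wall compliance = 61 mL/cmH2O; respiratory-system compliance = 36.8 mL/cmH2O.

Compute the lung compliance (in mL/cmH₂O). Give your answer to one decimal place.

1/CL = 1/Crs − 1/Ccw.
1/CL = 1/36.8 − 1/61 = 0.01078.
CL = 92.764 mL/cmH2O.

92.8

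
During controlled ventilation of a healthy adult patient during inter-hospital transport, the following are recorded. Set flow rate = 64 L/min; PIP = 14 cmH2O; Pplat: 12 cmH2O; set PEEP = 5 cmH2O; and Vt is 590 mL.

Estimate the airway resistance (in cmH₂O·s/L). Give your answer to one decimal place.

1.9

Flow: 64 L/min ÷ 60 = 1.0667 L/s.
Raw = (PIP − Pplat) / flow = (14 − 12) / 1.0667 = 2.0 / 1.0667 = 1.875 cmH2O·s/L.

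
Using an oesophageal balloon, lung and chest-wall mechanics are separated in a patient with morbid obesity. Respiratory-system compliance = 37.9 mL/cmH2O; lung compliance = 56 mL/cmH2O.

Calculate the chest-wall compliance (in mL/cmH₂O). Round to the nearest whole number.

1/Ccw = 1/Crs − 1/CL.
1/Ccw = 1/37.9 − 1/56 = 0.008528.
Ccw = 117.26 mL/cmH2O.

117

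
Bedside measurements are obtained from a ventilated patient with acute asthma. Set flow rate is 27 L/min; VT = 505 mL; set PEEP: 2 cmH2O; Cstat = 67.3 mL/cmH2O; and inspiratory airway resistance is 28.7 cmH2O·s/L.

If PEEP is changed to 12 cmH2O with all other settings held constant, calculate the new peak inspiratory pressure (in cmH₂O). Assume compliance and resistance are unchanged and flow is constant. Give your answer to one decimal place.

Flow: 27 L/min ÷ 60 = 0.45 L/s.
PIP = Vt/C + R·V̇ + PEEP (constant-flow equation of motion).
Only the baseline term changes: ΔPIP = ΔPEEP = 12 − 2 = 10.0 cmH2O.
Original PIP = 505/67.3 + 28.7×0.45 + 2 = 22.419 cmH2O; new PIP = 22.419 + (10.0) = 32.419 cmH2O.

32.4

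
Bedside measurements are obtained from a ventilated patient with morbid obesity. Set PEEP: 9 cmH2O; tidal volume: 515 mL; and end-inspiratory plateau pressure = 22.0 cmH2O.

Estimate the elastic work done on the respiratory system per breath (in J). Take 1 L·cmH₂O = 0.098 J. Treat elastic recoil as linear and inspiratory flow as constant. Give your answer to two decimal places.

0.33

Elastic work ≈ ½ × (Pplat − PEEP) × Vt = 0.5 × (22.0 − 9) × 0.515 L = 0.5 × 13.0 × 0.515 = 3.348 L·cmH2O.
× 0.098 J/(L·cmH2O) → 0.3281 J.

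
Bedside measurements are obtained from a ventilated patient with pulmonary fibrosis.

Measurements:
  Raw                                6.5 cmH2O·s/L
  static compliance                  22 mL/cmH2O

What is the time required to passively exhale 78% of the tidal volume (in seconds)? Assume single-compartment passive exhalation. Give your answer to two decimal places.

τ = R × C = 6.5 × 22 mL/cmH2O = 6.5 × 0.022 L/cmH2O = 0.143 s.
Exhaled fraction f = 1 − e^(−t/τ) → t = −τ·ln(1 − f) = −0.143·ln(0.22) = 0.2165 s.

0.22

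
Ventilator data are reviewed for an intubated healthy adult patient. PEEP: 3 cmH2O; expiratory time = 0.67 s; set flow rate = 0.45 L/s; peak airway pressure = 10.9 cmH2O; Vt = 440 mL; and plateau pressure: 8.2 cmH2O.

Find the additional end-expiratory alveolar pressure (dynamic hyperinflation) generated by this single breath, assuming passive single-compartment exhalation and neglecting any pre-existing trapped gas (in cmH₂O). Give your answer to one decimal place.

1.4

R = (PIP − Pplat)/V̇ = (10.9 − 8.2) / 0.45 = 2.7/0.45 = 6.0 cmH2O·s/L.
C = Vt/(Pplat − PEEP) = 440.0 / (8.2 − 3) = 440.0/5.2 = 84.615 mL/cmH2O.
τ = R × C = 6.0 × 0.08462 L/cmH2O = 0.5077 s.
Fraction remaining = e^(−Te/τ) = e^(−0.67/0.5077) = 0.2672; trapped volume = 440.0 × 0.2672 = 117.57 mL.
Additional alveolar pressure from trapping ≈ V_trapped / C = 117.57 / 84.615 = 1.389 cmH2O.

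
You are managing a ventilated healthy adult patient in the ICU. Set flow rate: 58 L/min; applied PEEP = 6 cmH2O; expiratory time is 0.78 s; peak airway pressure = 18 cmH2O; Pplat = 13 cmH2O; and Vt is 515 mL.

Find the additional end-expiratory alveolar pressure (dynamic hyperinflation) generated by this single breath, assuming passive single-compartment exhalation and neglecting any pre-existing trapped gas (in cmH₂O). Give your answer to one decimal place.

Flow: 58 L/min ÷ 60 = 0.9667 L/s.
R = (PIP − Pplat)/V̇ = (18 − 13) / 0.9667 = 5.0/0.9667 = 5.172 cmH2O·s/L.
C = Vt/(Pplat − PEEP) = 515.0 / (13 − 6) = 515.0/7.0 = 73.571 mL/cmH2O.
τ = R × C = 5.172 × 0.07357 L/cmH2O = 0.3805 s.
Fraction remaining = e^(−Te/τ) = e^(−0.78/0.3805) = 0.1287; trapped volume = 515.0 × 0.1287 = 66.281 mL.
Additional alveolar pressure from trapping ≈ V_trapped / C = 66.281 / 73.571 = 0.9009 cmH2O.

0.9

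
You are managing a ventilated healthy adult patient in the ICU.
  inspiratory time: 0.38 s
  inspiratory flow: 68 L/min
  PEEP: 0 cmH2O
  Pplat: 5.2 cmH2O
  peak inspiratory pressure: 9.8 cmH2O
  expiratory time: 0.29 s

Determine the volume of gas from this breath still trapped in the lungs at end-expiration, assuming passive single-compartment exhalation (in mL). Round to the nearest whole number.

182

Flow: 68 L/min ÷ 60 = 1.1333 L/s.
Vt = flow × Ti = 1.1333 L/s × 0.38 s × 1000 mL/L = 430.65 mL.
R = (PIP − Pplat)/V̇ = (9.8 − 5.2) / 1.1333 = 4.6/1.1333 = 4.059 cmH2O·s/L.
C = Vt/(Pplat − PEEP) = 430.65 / (5.2 − 0) = 430.65/5.2 = 82.817 mL/cmH2O.
τ = R × C = 4.059 × 0.08282 L/cmH2O = 0.3362 s.
Fraction remaining = e^(−Te/τ) = e^(−0.29/0.3362) = 0.4221.
Trapped volume = 430.65 × 0.4221 = 181.78 mL.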